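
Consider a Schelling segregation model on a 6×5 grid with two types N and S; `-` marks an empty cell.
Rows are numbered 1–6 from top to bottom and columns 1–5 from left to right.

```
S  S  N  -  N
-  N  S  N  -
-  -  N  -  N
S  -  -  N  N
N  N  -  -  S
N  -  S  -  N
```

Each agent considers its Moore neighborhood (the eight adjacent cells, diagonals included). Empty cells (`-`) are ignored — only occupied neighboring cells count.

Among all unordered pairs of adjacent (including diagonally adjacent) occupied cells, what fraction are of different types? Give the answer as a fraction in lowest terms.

13/28

Scan each occupied cell's neighbors to the right and below (and the two forward diagonals) so each pair is counted once.
Row 1: S(1,1)–S(1,2)= S(1,1)–N(2,2)≠ S(1,2)–N(1,3)≠ S(1,2)–N(2,2)≠ S(1,2)–S(2,3)= N(1,3)–S(2,3)≠ N(1,3)–N(2,4)= N(1,3)–N(2,2)= N(1,5)–N(2,4)=  → 4/9 unlike.
Row 2: N(2,2)–S(2,3)≠ N(2,2)–N(3,3)= S(2,3)–N(2,4)≠ S(2,3)–N(3,3)≠ N(2,4)–N(3,5)= N(2,4)–N(3,3)=  → 3/6 unlike.
Row 3: N(3,3)–N(4,4)= N(3,5)–N(4,5)= N(3,5)–N(4,4)=  → 0/3 unlike.
Row 4: S(4,1)–N(5,1)≠ S(4,1)–N(5,2)≠ N(4,4)–N(4,5)= N(4,4)–S(5,5)≠ N(4,5)–S(5,5)≠  → 4/5 unlike.
Row 5: N(5,1)–N(5,2)= N(5,1)–N(6,1)= N(5,2)–S(6,3)≠ N(5,2)–N(6,1)= S(5,5)–N(6,5)≠  → 2/5 unlike.
Total adjacent occupied pairs: 28; unlike-type pairs: 13.
13/28 is already in lowest terms.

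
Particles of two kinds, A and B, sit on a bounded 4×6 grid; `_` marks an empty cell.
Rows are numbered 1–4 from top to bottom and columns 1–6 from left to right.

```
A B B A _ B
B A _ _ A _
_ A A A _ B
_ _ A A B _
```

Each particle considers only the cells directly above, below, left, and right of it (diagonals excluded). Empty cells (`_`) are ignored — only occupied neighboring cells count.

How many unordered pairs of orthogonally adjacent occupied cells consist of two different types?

Scan each occupied cell's neighbors to the right and below so each pair is counted once.
From row 1: 4 unlike of 5 pairs (running 4/5).
From row 2: 1 unlike of 2 pairs (running 5/7).
From row 3: 0 unlike of 4 pairs (running 5/11).
From row 4: 1 unlike of 2 pairs (running 6/13).
Total adjacent occupied pairs: 13; unlike-type pairs: 6.

6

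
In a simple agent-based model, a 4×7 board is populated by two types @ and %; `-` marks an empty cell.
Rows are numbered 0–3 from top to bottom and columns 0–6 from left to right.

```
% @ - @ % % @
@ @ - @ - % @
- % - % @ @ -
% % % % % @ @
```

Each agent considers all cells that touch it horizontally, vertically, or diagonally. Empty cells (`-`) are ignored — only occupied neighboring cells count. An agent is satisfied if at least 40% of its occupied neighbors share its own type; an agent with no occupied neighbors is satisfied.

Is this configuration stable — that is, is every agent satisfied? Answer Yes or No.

No

Row 0: (0,0)% 0/3 ✗ · (0,1)@ 2/3 ✓ · (0,3)@ 1/2 ✓ · (0,4)% 2/4 ✓ · (0,5)% 2/4 ✓ · (0,6)@ 1/3 ✗
Row 1: (1,0)@ 2/4 ✓ · (1,1)@ 2/4 ✓ · (1,3)@ 2/4 ✓ · (1,5)% 2/6 ✗ · (1,6)@ 2/4 ✓
Row 2: (2,1)% 3/5 ✓ · (2,3)% 3/5 ✓ · (2,4)@ 3/7 ✓ · (2,5)@ 4/6 ✓
Row 3: (3,0)% 2/2 ✓ · (3,1)% 3/3 ✓ · (3,2)% 4/4 ✓ · (3,3)% 3/4 ✓ · (3,4)% 2/5 ✓ · (3,5)@ 3/4 ✓ · (3,6)@ 2/2 ✓
For instance (0,0) has only 0/3 same-type neighbors, below 2/5.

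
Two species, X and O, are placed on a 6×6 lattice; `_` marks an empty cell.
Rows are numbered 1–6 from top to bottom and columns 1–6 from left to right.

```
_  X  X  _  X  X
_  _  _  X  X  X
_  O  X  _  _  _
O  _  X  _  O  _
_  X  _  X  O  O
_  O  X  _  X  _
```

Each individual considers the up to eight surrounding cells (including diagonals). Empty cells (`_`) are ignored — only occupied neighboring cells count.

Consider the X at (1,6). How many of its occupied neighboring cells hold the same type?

3

Occupied neighbors of (1,6): (1,5)=X, (2,5)=X, (2,6)=X.
Same type (X): 3 of 3.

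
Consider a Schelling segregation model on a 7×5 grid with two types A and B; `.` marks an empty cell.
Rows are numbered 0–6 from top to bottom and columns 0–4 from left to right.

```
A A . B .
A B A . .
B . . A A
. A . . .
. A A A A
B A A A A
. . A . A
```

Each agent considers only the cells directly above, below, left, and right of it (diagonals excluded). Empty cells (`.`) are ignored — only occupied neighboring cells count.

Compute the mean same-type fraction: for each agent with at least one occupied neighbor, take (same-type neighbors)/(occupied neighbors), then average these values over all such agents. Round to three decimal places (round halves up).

0.725

(0,0)A 2/2
(0,1)A 1/2
(0,3)B — no occupied neighbors
(1,0)A 1/3
(1,1)B 0/3
(1,2)A 0/1
(2,0)B 0/1
(2,3)A 1/1
(2,4)A 1/1
(3,1)A 1/1
(4,1)A 3/3
(4,2)A 3/3
(4,3)A 3/3
(4,4)A 2/2
(5,0)B 0/1
(5,1)A 2/3
(5,2)A 4/4
(5,3)A 3/3
(5,4)A 3/3
(6,2)A 1/1
(6,4)A 1/1
Sum over 20 agents: 2/2 + 1/2 + 1/3 + 0/3 + 0/1 + 0/1 + 1/1 + 1/1 + 1/1 + 3/3 + 3/3 + 3/3 + 2/2 + 0/1 + 2/3 + 4/4 + 3/3 + 3/3 + 1/1 + 1/1 = 29/2; mean = 29/2 ÷ 20 = 29/40 = 0.725 → 0.725.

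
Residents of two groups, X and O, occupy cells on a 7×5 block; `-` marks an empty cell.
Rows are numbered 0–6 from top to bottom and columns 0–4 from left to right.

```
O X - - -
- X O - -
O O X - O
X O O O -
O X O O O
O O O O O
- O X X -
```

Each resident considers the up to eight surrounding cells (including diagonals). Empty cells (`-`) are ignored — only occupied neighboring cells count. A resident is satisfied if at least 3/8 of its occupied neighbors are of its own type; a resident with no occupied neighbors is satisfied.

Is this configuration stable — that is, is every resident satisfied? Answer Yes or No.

No

Row 0: (0,0)O 0/2 ✗ · (0,1)X 1/3 ✗
Row 1: (1,1)X 2/6 ✗ · (1,2)O 1/4 ✗
Row 2: (2,0)O 2/4 ✓ · (2,1)O 4/7 ✓ · (2,2)X 1/6 ✗ · (2,4)O 1/1 ✓
Row 3: (3,0)X 1/5 ✗ · (3,1)O 5/8 ✓ · (3,2)O 5/7 ✓ · (3,3)O 5/6 ✓
Row 4: (4,0)O 3/5 ✓ · (4,1)X 1/8 ✗ · (4,2)O 7/8 ✓ · (4,3)O 7/7 ✓ · (4,4)O 4/4 ✓
Row 5: (5,0)O 3/4 ✓ · (5,1)O 5/7 ✓ · (5,2)O 5/8 ✓ · (5,3)O 5/7 ✓ · (5,4)O 3/4 ✓
Row 6: (6,1)O 3/4 ✓ · (6,2)X 1/5 ✗ · (6,3)X 1/4 ✗
For instance (0,0) has only 0/2 same-type neighbors, below 3/8.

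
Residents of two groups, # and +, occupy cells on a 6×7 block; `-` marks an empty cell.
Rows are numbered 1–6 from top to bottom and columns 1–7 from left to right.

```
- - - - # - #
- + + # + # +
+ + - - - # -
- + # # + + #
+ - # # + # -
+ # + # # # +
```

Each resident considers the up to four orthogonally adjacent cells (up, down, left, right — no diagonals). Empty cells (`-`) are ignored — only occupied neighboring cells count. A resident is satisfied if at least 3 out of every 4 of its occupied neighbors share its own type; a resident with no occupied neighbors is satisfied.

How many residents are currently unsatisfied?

(1,5)# 0/1 unhappy
(1,7)# 0/1 unhappy
(2,2)+ 2/2 ok
(2,3)+ 1/2 unhappy
(2,4)# 0/2 unhappy
(2,5)+ 0/3 unhappy
(2,6)# 1/3 unhappy
(2,7)+ 0/2 unhappy
(3,1)+ 1/1 ok
(3,2)+ 3/3 ok
(3,6)# 1/2 unhappy
(4,2)+ 1/2 unhappy
(4,3)# 2/3 unhappy
(4,4)# 2/3 unhappy
(4,5)+ 2/3 unhappy
(4,6)+ 1/4 unhappy
(4,7)# 0/1 unhappy
(5,1)+ 1/1 ok
(5,3)# 2/3 unhappy
(5,4)# 3/4 ok
(5,5)+ 1/4 unhappy
(5,6)# 1/3 unhappy
(6,1)+ 1/2 unhappy
(6,2)# 0/2 unhappy
(6,3)+ 0/3 unhappy
(6,4)# 2/3 unhappy
(6,5)# 2/3 unhappy
(6,6)# 2/3 unhappy
(6,7)+ 0/1 unhappy
Unsatisfied: (1,5), (1,7), (2,3), (2,4), (2,5), (2,6), (2,7), (3,6), (4,2), (4,3), (4,4), (4,5), (4,6), (4,7), (5,3), (5,5), (5,6), (6,1), (6,2), (6,3), (6,4), (6,5), (6,6), (6,7) — 24 in total.

24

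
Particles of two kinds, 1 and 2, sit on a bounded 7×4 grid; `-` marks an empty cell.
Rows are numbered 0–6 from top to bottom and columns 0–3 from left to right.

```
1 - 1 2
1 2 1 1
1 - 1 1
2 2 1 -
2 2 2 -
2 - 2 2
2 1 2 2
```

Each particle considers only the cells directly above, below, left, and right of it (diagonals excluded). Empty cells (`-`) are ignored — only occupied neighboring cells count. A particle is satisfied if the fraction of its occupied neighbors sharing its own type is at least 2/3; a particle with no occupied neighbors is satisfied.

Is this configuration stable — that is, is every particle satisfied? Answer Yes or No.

Row 0: (0,0)1 1/1 ✓ · (0,2)1 1/2 ✗ · (0,3)2 0/2 ✗
Row 1: (1,0)1 2/3 ✓ · (1,1)2 0/2 ✗ · (1,2)1 3/4 ✓ · (1,3)1 2/3 ✓
Row 2: (2,0)1 1/2 ✗ · (2,2)1 3/3 ✓ · (2,3)1 2/2 ✓
Row 3: (3,0)2 2/3 ✓ · (3,1)2 2/3 ✓ · (3,2)1 1/3 ✗
Row 4: (4,0)2 3/3 ✓ · (4,1)2 3/3 ✓ · (4,2)2 2/3 ✓
Row 5: (5,0)2 2/2 ✓ · (5,2)2 3/3 ✓ · (5,3)2 2/2 ✓
Row 6: (6,0)2 1/2 ✗ · (6,1)1 0/2 ✗ · (6,2)2 2/3 ✓ · (6,3)2 2/2 ✓
For instance (0,2) has only 1/2 same-type neighbors, below 2/3.

No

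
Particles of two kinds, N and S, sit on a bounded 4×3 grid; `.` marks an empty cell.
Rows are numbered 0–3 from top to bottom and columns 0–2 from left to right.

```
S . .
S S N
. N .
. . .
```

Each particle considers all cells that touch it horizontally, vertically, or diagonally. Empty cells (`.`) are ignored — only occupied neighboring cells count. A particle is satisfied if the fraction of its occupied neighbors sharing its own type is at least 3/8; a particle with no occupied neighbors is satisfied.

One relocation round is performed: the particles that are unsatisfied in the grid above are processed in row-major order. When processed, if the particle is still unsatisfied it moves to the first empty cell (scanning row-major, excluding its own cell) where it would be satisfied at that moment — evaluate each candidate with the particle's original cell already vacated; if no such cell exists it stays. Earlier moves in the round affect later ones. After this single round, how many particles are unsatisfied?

0

Initially unsatisfied (in order): (2,1).
  (2,1) → (0,2).
Resulting grid:
S . N
S S N
. . .
. . .
All satisfied now.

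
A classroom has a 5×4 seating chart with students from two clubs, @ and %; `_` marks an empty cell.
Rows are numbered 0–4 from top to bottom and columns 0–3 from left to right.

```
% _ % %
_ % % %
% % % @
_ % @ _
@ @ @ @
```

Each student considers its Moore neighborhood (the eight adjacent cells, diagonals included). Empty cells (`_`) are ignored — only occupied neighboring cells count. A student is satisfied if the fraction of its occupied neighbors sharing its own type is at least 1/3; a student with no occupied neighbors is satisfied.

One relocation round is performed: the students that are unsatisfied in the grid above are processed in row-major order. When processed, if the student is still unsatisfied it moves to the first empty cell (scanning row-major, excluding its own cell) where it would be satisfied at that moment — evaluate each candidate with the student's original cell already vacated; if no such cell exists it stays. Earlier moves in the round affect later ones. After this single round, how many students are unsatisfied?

0

Initially unsatisfied (in order): (2,3).
  (2,3) → (3,0).
Resulting grid:
% _ % %
_ % % %
% % % _
@ % @ _
@ @ @ @
All satisfied now.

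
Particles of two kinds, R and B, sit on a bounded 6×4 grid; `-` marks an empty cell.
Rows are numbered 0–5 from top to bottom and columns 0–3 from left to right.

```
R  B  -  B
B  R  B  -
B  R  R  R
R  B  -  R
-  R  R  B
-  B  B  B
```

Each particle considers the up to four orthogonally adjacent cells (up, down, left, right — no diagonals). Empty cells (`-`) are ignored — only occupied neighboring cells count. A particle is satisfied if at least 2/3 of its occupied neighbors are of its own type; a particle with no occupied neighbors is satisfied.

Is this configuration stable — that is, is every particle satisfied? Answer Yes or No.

No

Row 0: (0,0)R 0/2 ✗ · (0,1)B 0/2 ✗ · (0,3)B 0/0 ✓
Row 1: (1,0)B 1/3 ✗ · (1,1)R 1/4 ✗ · (1,2)B 0/2 ✗
Row 2: (2,0)B 1/3 ✗ · (2,1)R 2/4 ✗ · (2,2)R 2/3 ✓ · (2,3)R 2/2 ✓
Row 3: (3,0)R 0/2 ✗ · (3,1)B 0/3 ✗ · (3,3)R 1/2 ✗
Row 4: (4,1)R 1/3 ✗ · (4,2)R 1/3 ✗ · (4,3)B 1/3 ✗
Row 5: (5,1)B 1/2 ✗ · (5,2)B 2/3 ✓ · (5,3)B 2/2 ✓
For instance (0,0) has only 0/2 same-type neighbors, below 2/3.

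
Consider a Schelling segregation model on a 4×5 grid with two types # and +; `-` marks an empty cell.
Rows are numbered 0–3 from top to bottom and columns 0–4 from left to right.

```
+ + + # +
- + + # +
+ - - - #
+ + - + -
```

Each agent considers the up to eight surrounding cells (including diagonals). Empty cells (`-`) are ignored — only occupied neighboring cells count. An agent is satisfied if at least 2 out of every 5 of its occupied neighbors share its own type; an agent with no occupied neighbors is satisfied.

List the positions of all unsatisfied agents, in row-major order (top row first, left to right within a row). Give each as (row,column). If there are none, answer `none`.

(0,3), (0,4), (1,3), (1,4), (2,4), (3,3)

Row 0: (0,0)+ 2/2 ok · (0,1)+ 4/4 ok · (0,2)+ 3/5 ok · (0,3)# 1/5 unhappy · (0,4)+ 1/3 unhappy
Row 1: (1,1)+ 5/5 ok · (1,2)+ 3/5 ok · (1,3)# 2/6 unhappy · (1,4)+ 1/4 unhappy
Row 2: (2,0)+ 3/3 ok · (2,4)# 1/3 unhappy
Row 3: (3,0)+ 2/2 ok · (3,1)+ 2/2 ok · (3,3)+ 0/1 unhappy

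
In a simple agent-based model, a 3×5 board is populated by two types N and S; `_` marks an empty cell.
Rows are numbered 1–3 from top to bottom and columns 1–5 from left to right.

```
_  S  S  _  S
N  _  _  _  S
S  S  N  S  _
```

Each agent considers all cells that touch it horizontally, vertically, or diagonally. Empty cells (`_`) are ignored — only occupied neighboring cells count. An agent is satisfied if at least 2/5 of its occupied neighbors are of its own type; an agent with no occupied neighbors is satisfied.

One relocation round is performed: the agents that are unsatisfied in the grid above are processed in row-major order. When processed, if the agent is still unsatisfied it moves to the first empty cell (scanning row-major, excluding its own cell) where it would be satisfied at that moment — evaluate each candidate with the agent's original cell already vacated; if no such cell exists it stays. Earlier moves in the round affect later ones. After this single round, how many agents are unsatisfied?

2

Initially unsatisfied (in order): (2,1), (3,2), (3,3).
  (2,1): no empty cell satisfies it; stays.
  (3,2) → (1,1).
  (3,3) → (3,2).
Resulting grid:
S S S _ S
N _ _ _ S
S N _ S _
Unsatisfied now: (2,1), (3,1).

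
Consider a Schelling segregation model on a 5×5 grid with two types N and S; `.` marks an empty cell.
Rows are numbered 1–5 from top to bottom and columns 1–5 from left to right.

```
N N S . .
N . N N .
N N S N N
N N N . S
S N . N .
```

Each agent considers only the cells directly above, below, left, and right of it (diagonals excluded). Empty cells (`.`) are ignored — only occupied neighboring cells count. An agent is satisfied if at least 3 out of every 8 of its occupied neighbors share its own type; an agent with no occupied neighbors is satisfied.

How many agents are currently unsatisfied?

Row 1: (1,1)N 2/2 satisfied · (1,2)N 1/2 satisfied · (1,3)S 0/2 not
Row 2: (2,1)N 2/2 satisfied · (2,3)N 1/3 not · (2,4)N 2/2 satisfied
Row 3: (3,1)N 3/3 satisfied · (3,2)N 2/3 satisfied · (3,3)S 0/4 not · (3,4)N 2/3 satisfied · (3,5)N 1/2 satisfied
Row 4: (4,1)N 2/3 satisfied · (4,2)N 4/4 satisfied · (4,3)N 1/2 satisfied · (4,5)S 0/1 not
Row 5: (5,1)S 0/2 not · (5,2)N 1/2 satisfied · (5,4)N 0/0 satisfied
Unsatisfied: (1,3), (2,3), (3,3), (4,5), (5,1) — 5 in total.

5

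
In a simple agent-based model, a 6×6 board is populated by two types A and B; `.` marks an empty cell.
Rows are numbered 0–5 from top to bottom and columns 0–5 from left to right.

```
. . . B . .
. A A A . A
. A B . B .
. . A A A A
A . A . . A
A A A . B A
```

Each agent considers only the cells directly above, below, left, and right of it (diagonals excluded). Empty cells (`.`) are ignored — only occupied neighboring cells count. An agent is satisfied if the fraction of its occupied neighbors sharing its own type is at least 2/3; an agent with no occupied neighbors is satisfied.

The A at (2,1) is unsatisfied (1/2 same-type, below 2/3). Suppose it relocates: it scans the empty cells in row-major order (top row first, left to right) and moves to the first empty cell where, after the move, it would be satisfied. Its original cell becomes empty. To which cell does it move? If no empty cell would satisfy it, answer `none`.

(0,0)

Vacating (2,1). Empty cells in order:
  (0,0): 0/0 same-type → satisfied — stop here.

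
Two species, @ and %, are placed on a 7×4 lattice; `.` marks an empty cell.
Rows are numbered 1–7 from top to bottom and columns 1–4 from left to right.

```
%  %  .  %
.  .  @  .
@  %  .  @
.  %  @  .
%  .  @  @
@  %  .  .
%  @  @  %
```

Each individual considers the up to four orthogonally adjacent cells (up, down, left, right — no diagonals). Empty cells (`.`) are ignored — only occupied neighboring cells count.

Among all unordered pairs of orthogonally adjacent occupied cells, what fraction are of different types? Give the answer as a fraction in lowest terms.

8/13

Scan each occupied cell's neighbors to the right and below so each pair is counted once.
From row 1: 0 unlike of 1 pairs (running 0/1).
From row 3: 1 unlike of 2 pairs (running 1/3).
From row 4: 1 unlike of 2 pairs (running 2/5).
From row 5: 1 unlike of 2 pairs (running 3/7).
From row 6: 3 unlike of 3 pairs (running 6/10).
From row 7: 2 unlike of 3 pairs (running 8/13).
Total adjacent occupied pairs: 13; unlike-type pairs: 8.
8/13 is already in lowest terms.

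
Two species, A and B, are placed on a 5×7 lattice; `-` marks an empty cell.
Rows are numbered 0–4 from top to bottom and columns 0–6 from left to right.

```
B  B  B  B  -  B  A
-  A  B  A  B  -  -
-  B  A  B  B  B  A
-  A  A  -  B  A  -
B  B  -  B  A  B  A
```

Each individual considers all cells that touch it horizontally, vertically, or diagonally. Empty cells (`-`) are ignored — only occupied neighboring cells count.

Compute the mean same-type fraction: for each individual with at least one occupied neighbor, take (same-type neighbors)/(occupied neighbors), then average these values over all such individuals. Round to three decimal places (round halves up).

0.462

Row 0: (0,0)B 1/2 · (0,1)B 3/4 · (0,2)B 3/5 · (0,3)B 3/4 · (0,5)B 1/2 · (0,6)A 0/1
Row 1: (1,1)A 1/6 · (1,2)B 5/8 · (1,3)A 1/7 · (1,4)B 5/6
Row 2: (2,1)B 1/5 · (2,2)A 4/7 · (2,3)B 4/7 · (2,4)B 4/6 · (2,5)B 3/5 · (2,6)A 1/2
Row 3: (3,1)A 2/5 · (3,2)A 2/6 · (3,4)B 5/7 · (3,5)A 3/7
Row 4: (4,0)B 1/2 · (4,1)B 1/3 · (4,3)B 1/3 · (4,4)A 1/4 · (4,5)B 1/4 · (4,6)A 1/2
Sum over 26 individuals: 1/2 + 3/4 + 3/5 + 3/4 + 1/2 + 0/1 + 1/6 + 5/8 + 1/7 + 5/6 + 1/5 + 4/7 + 4/7 + 4/6 + 3/5 + 1/2 + 2/5 + 2/6 + 5/7 + 3/7 + 1/2 + 1/3 + 1/3 + 1/4 + 1/4 + 1/2 = 10097/840; mean = 10097/840 ÷ 26 = 10097/21840 = 0.462316… → 0.462.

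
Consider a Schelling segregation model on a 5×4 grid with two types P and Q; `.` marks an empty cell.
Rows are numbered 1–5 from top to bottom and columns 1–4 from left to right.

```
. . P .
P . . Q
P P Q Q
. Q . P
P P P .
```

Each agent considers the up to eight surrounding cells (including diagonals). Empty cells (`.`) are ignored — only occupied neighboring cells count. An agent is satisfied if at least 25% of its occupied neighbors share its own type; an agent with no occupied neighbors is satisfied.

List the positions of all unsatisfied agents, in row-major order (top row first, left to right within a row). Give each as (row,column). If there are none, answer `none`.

(1,3), (4,2)

(1,3)P 0/1 unhappy
(2,1)P 2/2 ok
(2,4)Q 2/3 ok
(3,1)P 2/3 ok
(3,2)P 2/4 ok
(3,3)Q 3/5 ok
(3,4)Q 2/3 ok
(4,2)Q 1/6 unhappy
(4,4)P 1/3 ok
(5,1)P 1/2 ok
(5,2)P 2/3 ok
(5,3)P 2/3 ok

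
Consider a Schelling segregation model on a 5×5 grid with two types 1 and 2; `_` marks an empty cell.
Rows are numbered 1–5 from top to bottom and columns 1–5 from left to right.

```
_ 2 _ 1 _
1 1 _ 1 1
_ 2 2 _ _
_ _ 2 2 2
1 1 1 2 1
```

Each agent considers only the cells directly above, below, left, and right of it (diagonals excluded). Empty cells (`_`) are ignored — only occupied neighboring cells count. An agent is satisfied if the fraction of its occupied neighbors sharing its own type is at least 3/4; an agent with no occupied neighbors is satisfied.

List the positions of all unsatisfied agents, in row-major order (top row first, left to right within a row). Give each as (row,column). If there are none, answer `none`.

(1,2), (2,2), (3,2), (4,3), (4,5), (5,3), (5,4), (5,5)

(1,2)2 0/1 not
(1,4)1 1/1 satisfied
(2,1)1 1/1 satisfied
(2,2)1 1/3 not
(2,4)1 2/2 satisfied
(2,5)1 1/1 satisfied
(3,2)2 1/2 not
(3,3)2 2/2 satisfied
(4,3)2 2/3 not
(4,4)2 3/3 satisfied
(4,5)2 1/2 not
(5,1)1 1/1 satisfied
(5,2)1 2/2 satisfied
(5,3)1 1/3 not
(5,4)2 1/3 not
(5,5)1 0/2 not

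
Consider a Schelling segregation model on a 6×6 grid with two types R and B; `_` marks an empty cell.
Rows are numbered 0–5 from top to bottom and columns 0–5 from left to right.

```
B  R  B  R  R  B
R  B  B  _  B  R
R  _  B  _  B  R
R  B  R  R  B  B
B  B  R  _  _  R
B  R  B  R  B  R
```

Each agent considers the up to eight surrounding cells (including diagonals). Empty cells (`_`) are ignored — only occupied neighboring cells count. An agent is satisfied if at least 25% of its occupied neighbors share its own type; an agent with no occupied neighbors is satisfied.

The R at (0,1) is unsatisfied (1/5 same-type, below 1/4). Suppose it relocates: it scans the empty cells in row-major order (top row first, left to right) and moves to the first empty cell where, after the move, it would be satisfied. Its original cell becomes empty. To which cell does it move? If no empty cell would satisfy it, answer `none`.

Vacating (0,1). Empty cells in order:
  (1,3): 2/7 same-type → satisfied — stop here.

(1,3)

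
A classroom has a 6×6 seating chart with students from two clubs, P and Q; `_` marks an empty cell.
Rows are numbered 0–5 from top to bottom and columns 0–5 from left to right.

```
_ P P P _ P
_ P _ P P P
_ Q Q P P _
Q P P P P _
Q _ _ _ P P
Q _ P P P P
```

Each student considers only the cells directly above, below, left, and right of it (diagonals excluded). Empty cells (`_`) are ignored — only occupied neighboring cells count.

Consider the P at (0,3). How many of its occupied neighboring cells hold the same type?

Occupied neighbors of (0,3): (1,3)=P, (0,2)=P.
Same type (P): 2 of 2.

2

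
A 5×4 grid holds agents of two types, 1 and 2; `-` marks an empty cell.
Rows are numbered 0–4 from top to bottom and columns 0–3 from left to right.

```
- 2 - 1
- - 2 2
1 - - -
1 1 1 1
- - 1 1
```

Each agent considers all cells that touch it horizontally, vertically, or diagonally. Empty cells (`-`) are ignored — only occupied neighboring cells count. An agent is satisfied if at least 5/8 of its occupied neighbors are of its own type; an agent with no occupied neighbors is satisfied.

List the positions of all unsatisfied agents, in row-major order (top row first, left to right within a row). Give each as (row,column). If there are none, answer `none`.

(0,3), (1,3)

(0,1)2 1/1 ✓
(0,3)1 0/2 ✗
(1,2)2 2/3 ✓
(1,3)2 1/2 ✗
(2,0)1 2/2 ✓
(3,0)1 2/2 ✓
(3,1)1 4/4 ✓
(3,2)1 4/4 ✓
(3,3)1 3/3 ✓
(4,2)1 4/4 ✓
(4,3)1 3/3 ✓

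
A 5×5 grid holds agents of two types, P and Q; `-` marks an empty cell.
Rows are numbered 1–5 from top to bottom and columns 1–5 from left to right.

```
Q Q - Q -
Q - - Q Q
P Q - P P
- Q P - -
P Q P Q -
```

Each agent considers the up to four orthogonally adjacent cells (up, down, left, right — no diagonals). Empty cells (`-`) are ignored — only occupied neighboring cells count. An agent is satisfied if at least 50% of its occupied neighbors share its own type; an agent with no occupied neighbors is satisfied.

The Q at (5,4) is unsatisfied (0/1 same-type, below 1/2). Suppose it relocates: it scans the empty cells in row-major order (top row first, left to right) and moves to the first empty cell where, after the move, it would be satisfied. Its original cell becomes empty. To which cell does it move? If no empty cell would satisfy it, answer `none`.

Vacating (5,4). Empty cells in order:
  (1,3): 2/2 same-type → satisfied — stop here.

(1,3)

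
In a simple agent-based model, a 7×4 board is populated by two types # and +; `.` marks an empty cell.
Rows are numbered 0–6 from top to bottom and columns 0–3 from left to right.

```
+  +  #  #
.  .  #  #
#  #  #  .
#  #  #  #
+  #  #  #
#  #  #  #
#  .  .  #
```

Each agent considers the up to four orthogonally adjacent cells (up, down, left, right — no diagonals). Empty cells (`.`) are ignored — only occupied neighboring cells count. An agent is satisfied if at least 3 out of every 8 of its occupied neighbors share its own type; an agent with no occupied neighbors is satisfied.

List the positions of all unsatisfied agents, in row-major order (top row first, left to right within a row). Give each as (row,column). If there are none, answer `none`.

(0,0)+ 1/1 ok
(0,1)+ 1/2 ok
(0,2)# 2/3 ok
(0,3)# 2/2 ok
(1,2)# 3/3 ok
(1,3)# 2/2 ok
(2,0)# 2/2 ok
(2,1)# 3/3 ok
(2,2)# 3/3 ok
(3,0)# 2/3 ok
(3,1)# 4/4 ok
(3,2)# 4/4 ok
(3,3)# 2/2 ok
(4,0)+ 0/3 unhappy
(4,1)# 3/4 ok
(4,2)# 4/4 ok
(4,3)# 3/3 ok
(5,0)# 2/3 ok
(5,1)# 3/3 ok
(5,2)# 3/3 ok
(5,3)# 3/3 ok
(6,0)# 1/1 ok
(6,3)# 1/1 ok

(4,0)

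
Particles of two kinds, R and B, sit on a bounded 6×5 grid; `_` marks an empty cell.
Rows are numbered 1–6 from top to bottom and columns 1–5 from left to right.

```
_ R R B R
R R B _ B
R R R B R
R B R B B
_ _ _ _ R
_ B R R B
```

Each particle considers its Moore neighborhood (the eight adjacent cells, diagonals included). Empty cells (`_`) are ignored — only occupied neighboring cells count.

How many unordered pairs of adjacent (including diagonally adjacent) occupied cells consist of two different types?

Scan each occupied cell's neighbors to the right and below (and the two forward diagonals) so each pair is counted once.
Row 1: R(1,2)–R(1,3)= R(1,2)–R(2,2)= R(1,2)–B(2,3)≠ R(1,2)–R(2,1)= R(1,3)–B(1,4)≠ R(1,3)–B(2,3)≠ R(1,3)–R(2,2)= B(1,4)–R(1,5)≠ B(1,4)–B(2,5)= B(1,4)–B(2,3)= R(1,5)–B(2,5)≠  → 5/11 unlike.
Row 2: R(2,1)–R(2,2)= R(2,1)–R(3,1)= R(2,1)–R(3,2)= R(2,2)–B(2,3)≠ R(2,2)–R(3,2)= R(2,2)–R(3,3)= R(2,2)–R(3,1)= B(2,3)–R(3,3)≠ B(2,3)–B(3,4)= B(2,3)–R(3,2)≠ B(2,5)–R(3,5)≠ B(2,5)–B(3,4)=  → 4/12 unlike.
Row 3: R(3,1)–R(3,2)= R(3,1)–R(4,1)= R(3,1)–B(4,2)≠ R(3,2)–R(3,3)= R(3,2)–B(4,2)≠ R(3,2)–R(4,3)= R(3,2)–R(4,1)= R(3,3)–B(3,4)≠ R(3,3)–R(4,3)= R(3,3)–B(4,4)≠ R(3,3)–B(4,2)≠ B(3,4)–R(3,5)≠ B(3,4)–B(4,4)= B(3,4)–B(4,5)= B(3,4)–R(4,3)≠ R(3,5)–B(4,5)≠ R(3,5)–B(4,4)≠  → 9/17 unlike.
Row 4: R(4,1)–B(4,2)≠ B(4,2)–R(4,3)≠ R(4,3)–B(4,4)≠ B(4,4)–B(4,5)= B(4,4)–R(5,5)≠ B(4,5)–R(5,5)≠  → 5/6 unlike.
Row 5: R(5,5)–B(6,5)≠ R(5,5)–R(6,4)=  → 1/2 unlike.
Row 6: B(6,2)–R(6,3)≠ R(6,3)–R(6,4)= R(6,4)–B(6,5)≠  → 2/3 unlike.
Total adjacent occupied pairs: 51; unlike-type pairs: 26.

26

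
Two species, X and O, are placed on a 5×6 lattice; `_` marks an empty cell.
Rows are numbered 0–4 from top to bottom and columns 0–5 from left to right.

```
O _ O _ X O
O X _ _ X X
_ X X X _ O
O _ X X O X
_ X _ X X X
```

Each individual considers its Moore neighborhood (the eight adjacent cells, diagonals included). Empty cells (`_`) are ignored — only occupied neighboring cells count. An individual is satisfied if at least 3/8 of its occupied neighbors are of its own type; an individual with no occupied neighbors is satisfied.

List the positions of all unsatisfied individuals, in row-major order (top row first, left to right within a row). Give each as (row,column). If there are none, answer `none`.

(0,2), (0,5), (1,0), (2,5), (3,0), (3,4)

Row 0: (0,0)O 1/2 satisfied · (0,2)O 0/1 not · (0,4)X 2/3 satisfied · (0,5)O 0/3 not
Row 1: (1,0)O 1/3 not · (1,1)X 2/5 satisfied · (1,4)X 3/5 satisfied · (1,5)X 2/4 satisfied
Row 2: (2,1)X 3/5 satisfied · (2,2)X 5/5 satisfied · (2,3)X 4/5 satisfied · (2,5)O 1/4 not
Row 3: (3,0)O 0/2 not · (3,2)X 6/6 satisfied · (3,3)X 5/6 satisfied · (3,4)O 1/7 not · (3,5)X 2/4 satisfied
Row 4: (4,1)X 1/2 satisfied · (4,3)X 3/4 satisfied · (4,4)X 4/5 satisfied · (4,5)X 2/3 satisfied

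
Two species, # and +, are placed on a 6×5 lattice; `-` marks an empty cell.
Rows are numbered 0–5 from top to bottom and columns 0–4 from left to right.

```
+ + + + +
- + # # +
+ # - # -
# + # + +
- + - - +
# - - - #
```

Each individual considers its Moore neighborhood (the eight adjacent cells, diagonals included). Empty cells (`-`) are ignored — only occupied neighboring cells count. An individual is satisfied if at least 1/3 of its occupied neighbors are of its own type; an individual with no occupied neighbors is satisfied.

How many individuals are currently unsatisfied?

(0,0)+ 2/2 satisfied
(0,1)+ 3/4 satisfied
(0,2)+ 3/5 satisfied
(0,3)+ 3/5 satisfied
(0,4)+ 2/3 satisfied
(1,1)+ 4/6 satisfied
(1,2)# 3/7 satisfied
(1,3)# 2/6 satisfied
(1,4)+ 2/4 satisfied
(2,0)+ 2/4 satisfied
(2,1)# 3/6 satisfied
(2,3)# 3/6 satisfied
(3,0)# 1/4 not
(3,1)+ 2/5 satisfied
(3,2)# 2/5 satisfied
(3,3)+ 2/4 satisfied
(3,4)+ 2/3 satisfied
(4,1)+ 1/4 not
(4,4)+ 2/3 satisfied
(5,0)# 0/1 not
(5,4)# 0/1 not
Unsatisfied: (3,0), (4,1), (5,0), (5,4) — 4 in total.

4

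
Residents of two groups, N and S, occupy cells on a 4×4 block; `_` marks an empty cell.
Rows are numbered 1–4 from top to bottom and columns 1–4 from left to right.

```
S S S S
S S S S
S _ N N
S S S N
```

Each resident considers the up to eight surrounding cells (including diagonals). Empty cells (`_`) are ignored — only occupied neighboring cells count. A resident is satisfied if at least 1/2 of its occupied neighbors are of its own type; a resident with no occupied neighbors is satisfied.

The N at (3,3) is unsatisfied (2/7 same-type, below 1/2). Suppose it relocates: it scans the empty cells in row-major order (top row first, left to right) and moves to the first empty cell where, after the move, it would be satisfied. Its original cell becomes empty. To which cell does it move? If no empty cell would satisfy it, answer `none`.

none

Vacating (3,3). Empty cells in order:
  (3,2): 0/7 same-type → still unsatisfied.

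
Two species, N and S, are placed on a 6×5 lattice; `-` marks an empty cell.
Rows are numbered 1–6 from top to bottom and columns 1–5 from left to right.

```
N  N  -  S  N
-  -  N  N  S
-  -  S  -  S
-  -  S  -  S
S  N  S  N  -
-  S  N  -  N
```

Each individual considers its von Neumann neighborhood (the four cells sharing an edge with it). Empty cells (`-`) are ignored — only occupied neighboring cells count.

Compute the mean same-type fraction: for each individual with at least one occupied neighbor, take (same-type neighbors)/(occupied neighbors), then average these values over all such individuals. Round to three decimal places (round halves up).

0.407

(1,1)N 1/1
(1,2)N 1/1
(1,4)S 0/2
(1,5)N 0/2
(2,3)N 1/2
(2,4)N 1/3
(2,5)S 1/3
(3,3)S 1/2
(3,5)S 2/2
(4,3)S 2/2
(4,5)S 1/1
(5,1)S 0/1
(5,2)N 0/3
(5,3)S 1/4
(5,4)N 0/1
(6,2)S 0/2
(6,3)N 0/2
(6,5)N — no occupied neighbors
Sum over 17 individuals: 1/1 + 1/1 + 0/2 + 0/2 + 1/2 + 1/3 + 1/3 + 1/2 + 2/2 + 2/2 + 1/1 + 0/1 + 0/3 + 1/4 + 0/1 + 0/2 + 0/2 = 83/12; mean = 83/12 ÷ 17 = 83/204 = 0.406862… → 0.407.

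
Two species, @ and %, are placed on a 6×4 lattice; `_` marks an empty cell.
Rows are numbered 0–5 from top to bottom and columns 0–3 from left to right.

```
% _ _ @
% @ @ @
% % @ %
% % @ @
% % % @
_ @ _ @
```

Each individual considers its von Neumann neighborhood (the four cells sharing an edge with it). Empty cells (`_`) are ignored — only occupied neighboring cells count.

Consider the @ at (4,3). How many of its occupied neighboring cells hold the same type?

Occupied neighbors of (4,3): (3,3)=@, (5,3)=@, (4,2)=%.
Same type (@): 2 of 3.

2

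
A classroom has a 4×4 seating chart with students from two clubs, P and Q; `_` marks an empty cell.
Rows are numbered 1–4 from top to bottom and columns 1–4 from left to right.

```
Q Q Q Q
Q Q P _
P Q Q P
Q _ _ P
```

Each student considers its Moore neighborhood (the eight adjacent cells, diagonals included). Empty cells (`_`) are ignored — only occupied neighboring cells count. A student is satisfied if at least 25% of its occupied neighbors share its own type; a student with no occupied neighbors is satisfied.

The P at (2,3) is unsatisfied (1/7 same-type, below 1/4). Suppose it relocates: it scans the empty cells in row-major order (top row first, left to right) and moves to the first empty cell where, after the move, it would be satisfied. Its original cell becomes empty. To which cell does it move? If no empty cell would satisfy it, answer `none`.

Vacating (2,3). Empty cells in order:
  (2,4): 1/4 same-type → satisfied — stop here.

(2,4)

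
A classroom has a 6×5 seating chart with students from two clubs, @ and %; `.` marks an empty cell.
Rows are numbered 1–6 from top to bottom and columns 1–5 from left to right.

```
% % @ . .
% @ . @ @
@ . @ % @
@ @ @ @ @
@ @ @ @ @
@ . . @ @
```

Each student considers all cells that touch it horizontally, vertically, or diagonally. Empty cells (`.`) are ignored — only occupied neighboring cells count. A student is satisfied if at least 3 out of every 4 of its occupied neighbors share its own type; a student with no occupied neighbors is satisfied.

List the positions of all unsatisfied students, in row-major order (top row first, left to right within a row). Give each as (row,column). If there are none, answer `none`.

Row 1: (1,1)% 2/3 not · (1,2)% 2/4 not · (1,3)@ 2/3 not
Row 2: (2,1)% 2/4 not · (2,2)@ 3/6 not · (2,4)@ 4/5 satisfied · (2,5)@ 2/3 not
Row 3: (3,1)@ 3/4 satisfied · (3,3)@ 5/6 satisfied · (3,4)% 0/7 not · (3,5)@ 4/5 satisfied
Row 4: (4,1)@ 4/4 satisfied · (4,2)@ 7/7 satisfied · (4,3)@ 6/7 satisfied · (4,4)@ 7/8 satisfied · (4,5)@ 4/5 satisfied
Row 5: (5,1)@ 4/4 satisfied · (5,2)@ 6/6 satisfied · (5,3)@ 6/6 satisfied · (5,4)@ 7/7 satisfied · (5,5)@ 5/5 satisfied
Row 6: (6,1)@ 2/2 satisfied · (6,4)@ 4/4 satisfied · (6,5)@ 3/3 satisfied

(1,1), (1,2), (1,3), (2,1), (2,2), (2,5), (3,4)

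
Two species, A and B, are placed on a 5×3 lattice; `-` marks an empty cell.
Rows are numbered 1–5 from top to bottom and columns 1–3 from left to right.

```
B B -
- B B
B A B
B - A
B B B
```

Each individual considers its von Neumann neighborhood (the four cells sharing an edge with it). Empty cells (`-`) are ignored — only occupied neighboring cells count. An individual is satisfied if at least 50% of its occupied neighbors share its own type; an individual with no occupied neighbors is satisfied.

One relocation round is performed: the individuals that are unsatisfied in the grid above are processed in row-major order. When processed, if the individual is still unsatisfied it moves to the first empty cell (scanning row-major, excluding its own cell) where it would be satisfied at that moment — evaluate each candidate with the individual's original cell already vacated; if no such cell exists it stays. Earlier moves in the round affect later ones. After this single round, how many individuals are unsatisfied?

Initially unsatisfied (in order): (3,2), (3,3), (4,3).
  (3,2): no empty cell satisfies it; stays.
  (3,3) → (1,3).
  (4,3) → (3,3).
Resulting grid:
B B B
- B B
B A A
B - -
B B B
Unsatisfied now: (3,2).

1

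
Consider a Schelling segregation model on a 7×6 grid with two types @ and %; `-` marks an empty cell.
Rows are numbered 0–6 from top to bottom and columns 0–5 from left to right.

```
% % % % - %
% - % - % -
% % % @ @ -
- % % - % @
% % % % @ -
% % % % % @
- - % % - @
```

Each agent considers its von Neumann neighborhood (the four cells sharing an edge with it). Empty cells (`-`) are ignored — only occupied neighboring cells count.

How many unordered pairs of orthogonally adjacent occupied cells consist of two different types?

8

Scan each occupied cell's neighbors to the right and below so each pair is counted once.
From row 0: 0 unlike of 5 pairs (running 0/5).
From row 1: 1 unlike of 3 pairs (running 1/8).
From row 2: 2 unlike of 7 pairs (running 3/15).
From row 3: 2 unlike of 5 pairs (running 5/20).
From row 4: 2 unlike of 9 pairs (running 7/29).
From row 5: 1 unlike of 8 pairs (running 8/37).
From row 6: 0 unlike of 1 pairs (running 8/38).
Total adjacent occupied pairs: 38; unlike-type pairs: 8.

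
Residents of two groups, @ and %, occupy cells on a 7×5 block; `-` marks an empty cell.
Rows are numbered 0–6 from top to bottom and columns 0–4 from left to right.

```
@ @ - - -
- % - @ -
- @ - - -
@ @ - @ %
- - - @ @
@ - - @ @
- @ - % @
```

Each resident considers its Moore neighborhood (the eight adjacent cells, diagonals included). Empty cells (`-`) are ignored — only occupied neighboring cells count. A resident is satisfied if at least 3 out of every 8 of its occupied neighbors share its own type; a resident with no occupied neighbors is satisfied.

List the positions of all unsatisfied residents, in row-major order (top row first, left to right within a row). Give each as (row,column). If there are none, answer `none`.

(1,1), (3,4), (6,3)

Row 0: (0,0)@ 1/2 ✓ · (0,1)@ 1/2 ✓
Row 1: (1,1)% 0/3 ✗ · (1,3)@ 0/0 ✓
Row 2: (2,1)@ 2/3 ✓
Row 3: (3,0)@ 2/2 ✓ · (3,1)@ 2/2 ✓ · (3,3)@ 2/3 ✓ · (3,4)% 0/3 ✗
Row 4: (4,3)@ 4/5 ✓ · (4,4)@ 4/5 ✓
Row 5: (5,0)@ 1/1 ✓ · (5,3)@ 4/5 ✓ · (5,4)@ 4/5 ✓
Row 6: (6,1)@ 1/1 ✓ · (6,3)% 0/3 ✗ · (6,4)@ 2/3 ✓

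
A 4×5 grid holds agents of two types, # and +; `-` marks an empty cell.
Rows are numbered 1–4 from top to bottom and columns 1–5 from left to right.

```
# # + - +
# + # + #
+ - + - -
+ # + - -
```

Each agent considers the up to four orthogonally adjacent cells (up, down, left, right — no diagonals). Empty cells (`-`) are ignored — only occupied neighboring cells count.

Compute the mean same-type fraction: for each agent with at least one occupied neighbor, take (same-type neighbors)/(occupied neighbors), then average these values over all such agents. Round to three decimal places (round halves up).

0.262

Row 1: (1,1)# 2/2 · (1,2)# 1/3 · (1,3)+ 0/2 · (1,5)+ 0/1
Row 2: (2,1)# 1/3 · (2,2)+ 0/3 · (2,3)# 0/4 · (2,4)+ 0/2 · (2,5)# 0/2
Row 3: (3,1)+ 1/2 · (3,3)+ 1/2
Row 4: (4,1)+ 1/2 · (4,2)# 0/2 · (4,3)+ 1/2
Sum over 14 agents: 2/2 + 1/3 + 0/2 + 0/1 + 1/3 + 0/3 + 0/4 + 0/2 + 0/2 + 1/2 + 1/2 + 1/2 + 0/2 + 1/2 = 11/3; mean = 11/3 ÷ 14 = 11/42 = 0.261904… → 0.262.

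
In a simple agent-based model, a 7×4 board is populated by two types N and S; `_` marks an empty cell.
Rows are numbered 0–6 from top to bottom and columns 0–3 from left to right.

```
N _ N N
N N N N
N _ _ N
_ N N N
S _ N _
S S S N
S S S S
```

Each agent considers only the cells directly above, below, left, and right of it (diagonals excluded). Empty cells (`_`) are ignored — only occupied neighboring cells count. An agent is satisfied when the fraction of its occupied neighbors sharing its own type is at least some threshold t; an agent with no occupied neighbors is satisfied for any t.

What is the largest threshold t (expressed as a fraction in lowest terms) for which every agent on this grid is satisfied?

0/1

(0,0)N 1/1
(0,2)N 2/2
(0,3)N 2/2
(1,0)N 3/3
(1,1)N 2/2
(1,2)N 3/3
(1,3)N 3/3
(2,0)N 1/1
(2,3)N 2/2
(3,1)N 1/1
(3,2)N 3/3
(3,3)N 2/2
(4,0)S 1/1
(4,2)N 1/2
(5,0)S 3/3
(5,1)S 3/3
(5,2)S 2/4
(5,3)N 0/2
(6,0)S 2/2
(6,1)S 3/3
(6,2)S 3/3
(6,3)S 1/2
The smallest same-type fraction is 0/2 at (5,3), which reduces to 0/1. Any threshold above that leaves this agent unsatisfied.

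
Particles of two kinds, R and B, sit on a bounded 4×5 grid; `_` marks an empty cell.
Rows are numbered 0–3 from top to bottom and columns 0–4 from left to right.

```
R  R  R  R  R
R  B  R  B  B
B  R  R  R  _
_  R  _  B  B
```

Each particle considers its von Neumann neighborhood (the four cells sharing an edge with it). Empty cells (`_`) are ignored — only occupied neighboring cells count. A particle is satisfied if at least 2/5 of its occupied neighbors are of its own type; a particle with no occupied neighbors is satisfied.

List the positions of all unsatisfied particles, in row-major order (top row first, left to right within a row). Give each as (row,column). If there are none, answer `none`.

(0,0)R 2/2 ok
(0,1)R 2/3 ok
(0,2)R 3/3 ok
(0,3)R 2/3 ok
(0,4)R 1/2 ok
(1,0)R 1/3 unhappy
(1,1)B 0/4 unhappy
(1,2)R 2/4 ok
(1,3)B 1/4 unhappy
(1,4)B 1/2 ok
(2,0)B 0/2 unhappy
(2,1)R 2/4 ok
(2,2)R 3/3 ok
(2,3)R 1/3 unhappy
(3,1)R 1/1 ok
(3,3)B 1/2 ok
(3,4)B 1/1 ok

(1,0), (1,1), (1,3), (2,0), (2,3)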